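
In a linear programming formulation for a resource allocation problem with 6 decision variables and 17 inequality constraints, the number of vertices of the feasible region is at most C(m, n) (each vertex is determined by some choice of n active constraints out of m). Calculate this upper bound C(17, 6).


Each vertex corresponds to some choice of n active constraints out of m, so the number of vertices is at most C(m, n) = m! / (n!(m-n)!).
m = 17, n = 6
Numerator: 17 * 16 * 15 * 14 * 13 * 12
Denominator: 6! = 720
C(17, 6) = 12376


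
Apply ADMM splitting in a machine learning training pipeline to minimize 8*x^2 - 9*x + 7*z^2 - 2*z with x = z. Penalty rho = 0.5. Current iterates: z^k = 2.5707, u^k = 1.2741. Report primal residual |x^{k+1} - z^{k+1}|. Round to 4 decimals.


ADMM iteration with rho = 0.5, z^k = 2.5707, u^k = 1.2741
Step 1: x-update.
Minimize 8*x^2 - 9*x + (0.5/2)*(x - 2.5707 + 1.2741)^2
FOC: (2*8 + 0.5)*x = 9 + 0.5*(2.5707 - 1.2741)
x^{k+1} = 0.5847
Step 2: z-update.
Minimize 7*z^2 - 2*z + (0.5/2)*(0.5847 - z + 1.2741)^2
FOC: (2*7 + 0.5)*z = 2 + 0.5*(0.5847 + 1.2741)
z^{k+1} = 0.202
Step 3: u-update.
u^{k+1} = 1.2741 + 0.5847 - 0.202 = 1.6568
Step 4: Primal residual = |0.5847 - 0.202| = 0.3827


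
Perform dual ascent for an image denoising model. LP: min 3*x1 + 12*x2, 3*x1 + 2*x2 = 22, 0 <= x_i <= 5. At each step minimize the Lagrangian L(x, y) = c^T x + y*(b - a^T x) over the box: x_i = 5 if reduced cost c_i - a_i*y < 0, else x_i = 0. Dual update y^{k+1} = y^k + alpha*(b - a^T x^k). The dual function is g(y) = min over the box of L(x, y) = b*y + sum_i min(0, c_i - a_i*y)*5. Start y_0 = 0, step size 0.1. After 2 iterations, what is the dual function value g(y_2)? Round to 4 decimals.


Dual ascent for LP: min 3*x1 + 12*x2, 3*x1 + 2*x2 = 22, 0 <= x_i <= 5
Step 1: y^k = 0.0, reduced costs: (3.0, 12.0)
  x^k = (0.0, 0.0), subgradient = b - a^T x = 22.0
  y^{k+1} = 0.0 + 0.1*22.0 = 2.2
Step 2: y^k = 2.2, reduced costs: (-3.6, 7.6)
  x^k = (5.0, 0.0), subgradient = b - a^T x = 7.0
  y^{k+1} = 2.2 + 0.1*7.0 = 2.9
Dual objective at y_2 = 2.9: reduced costs (-5.7, 6.2), box minimizer x = (5.0, 0.0)
g(y_2) = b*y + (c1 - a1*y)*x1 + (c2 - a2*y)*x2 = 22*2.9 + (-5.7)*5.0 + 6.2*0.0 = 63.8 - 28.5 + 0.0 = 35.3


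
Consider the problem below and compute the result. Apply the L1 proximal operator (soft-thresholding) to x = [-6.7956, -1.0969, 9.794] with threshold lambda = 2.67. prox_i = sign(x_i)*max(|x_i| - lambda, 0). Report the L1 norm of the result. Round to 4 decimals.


Soft-thresholding with lambda = 2.67:
prox(-6.7956) = sign(-6.7956)*max(|-6.7956| - 2.67, 0) = -4.1256
prox(-1.0969) = sign(-1.0969)*max(|-1.0969| - 2.67, 0) = 0.0
prox(9.794) = sign(9.794)*max(|9.794| - 2.67, 0) = 7.124
prox(x) = [-4.1256, 0.0, 7.124]
||prox(x)||_1 = 4.1256 + 0.0 + 7.124 = 11.2496


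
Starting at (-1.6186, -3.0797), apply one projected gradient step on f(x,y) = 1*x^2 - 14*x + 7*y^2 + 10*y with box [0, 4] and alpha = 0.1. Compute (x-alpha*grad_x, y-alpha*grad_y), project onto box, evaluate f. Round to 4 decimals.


Step 1: Compute gradient at (-1.6186, -3.0797).
grad_x = 2*1*-1.6186 - 14 = -17.2372
grad_y = 2*7*-3.0797 + 10 = -33.1158
Step 2: Gradient step.
x_raw = -1.6186 - 0.1*-17.2372 = 0.1051
y_raw = -3.0797 - 0.1*-33.1158 = 0.2319
Step 3: Project onto [0, 4].
x_proj = clip(0.1051) = 0.1051
y_proj = clip(0.2319) = 0.2319
Step 4: Evaluate f.
f(0.1051, 0.2319) = 1.2345


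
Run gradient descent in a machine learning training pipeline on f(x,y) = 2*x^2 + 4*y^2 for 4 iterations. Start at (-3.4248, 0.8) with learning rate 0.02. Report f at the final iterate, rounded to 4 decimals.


Gradient descent on f(x,y) = 2*x^2 + 4*y^2.
Starting point: (-3.4248, 0.8), alpha = 0.02
Step 1: grad_x = 2*2*-3.4248 = -13.6992, grad_y = 2*4*0.8 = 6.4
  x_1 = -3.4248 - 0.02*-13.6992 = -3.1508
  y_1 = 0.8 - 0.02*6.4 = 0.672
Step 2: grad_x = 2*2*-3.1508 = -12.6033, grad_y = 2*4*0.672 = 5.376
  x_2 = -3.1508 - 0.02*-12.6033 = -2.8988
  y_2 = 0.672 - 0.02*5.376 = 0.5645
Step 3: grad_x = 2*2*-2.8988 = -11.595, grad_y = 2*4*0.5645 = 4.5158
  x_3 = -2.8988 - 0.02*-11.595 = -2.6669
  y_3 = 0.5645 - 0.02*4.5158 = 0.4742
Step 4: grad_x = 2*2*-2.6669 = -10.6674, grad_y = 2*4*0.4742 = 3.7933
  x_4 = -2.6669 - 0.02*-10.6674 = -2.4535
  y_4 = 0.4742 - 0.02*3.7933 = 0.3983
f(-2.4535, 0.3983) = 2*(-2.4535)^2 + 4*0.3983^2 = 12.6739


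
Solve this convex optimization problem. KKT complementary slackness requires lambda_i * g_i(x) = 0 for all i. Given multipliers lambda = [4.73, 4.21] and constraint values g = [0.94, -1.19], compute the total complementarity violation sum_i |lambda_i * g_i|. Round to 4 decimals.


KKT complementary slackness check:
lambda_1 * g_1 = 4.73 * 0.94 = 4.4462
lambda_2 * g_2 = 4.21 * -1.19 = -5.0099
Total violation = 4.4462 + 5.0099 = 9.4561


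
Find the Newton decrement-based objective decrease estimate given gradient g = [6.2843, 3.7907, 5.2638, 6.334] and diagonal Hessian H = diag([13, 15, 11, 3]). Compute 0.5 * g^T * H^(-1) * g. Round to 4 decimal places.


Step 1: H is diagonal, so H^(-1) * g = [0.4834, 0.2527, 0.4785, 2.1113].
Step 2: g^T H^(-1) g = sum_i g_i^2 / H_ii
  = (6.2843)^2/13 + (3.7907)^2/15 + (5.2638)^2/11 + (6.334)^2/3
  = 3.0379 + 0.958 + 2.5189 + 13.3732 = 19.8879
Step 3: Objective decrease = 0.5 * g^T H^(-1) g = 9.9439


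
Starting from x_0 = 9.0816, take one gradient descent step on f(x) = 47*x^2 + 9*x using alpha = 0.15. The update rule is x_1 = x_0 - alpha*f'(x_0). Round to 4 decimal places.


We compute the gradient at x_0 and apply the update.
f'(x) = 94*x + 9
f'(9.0816) = 94*9.0816 + 9 = 862.6704
x_1 = 9.0816 - 0.15*862.6704 = -120.319


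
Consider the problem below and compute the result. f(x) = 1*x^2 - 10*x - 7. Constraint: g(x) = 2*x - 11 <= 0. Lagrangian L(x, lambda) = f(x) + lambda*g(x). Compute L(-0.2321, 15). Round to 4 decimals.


Step 1: Evaluate f(x).
f(-0.2321) = 1*(-0.2321)^2 - 10*(-0.2321) - 7 = -4.6251
Step 2: Evaluate g(x).
g(-0.2321) = 2*-0.2321 - 11 = -11.4642
Step 3: Compute Lagrangian.
L = -4.6251 + 15*-11.4642 = -176.5881


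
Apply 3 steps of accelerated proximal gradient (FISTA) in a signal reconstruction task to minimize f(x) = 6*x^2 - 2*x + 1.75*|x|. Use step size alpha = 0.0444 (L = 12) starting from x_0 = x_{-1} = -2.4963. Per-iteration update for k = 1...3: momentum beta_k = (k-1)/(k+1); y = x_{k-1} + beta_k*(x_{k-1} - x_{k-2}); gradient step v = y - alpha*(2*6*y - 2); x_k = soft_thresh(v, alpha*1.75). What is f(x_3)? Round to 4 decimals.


FISTA on f(x) = 6*x^2 - 2*x + 1.75*|x|
L = 12, alpha = 0.0444
Iteration 1: beta = 0.0, y = -2.4963 + 0.0*(-2.4963 + 2.4963) = -2.4963
  grad(y) = -31.9556, v = y - alpha*grad = -1.0775
  prox(v) = soft_thresh(-1.0775, 0.0777) = -0.9998
Iteration 2: beta = 0.3333, y = -0.9998 + 0.3333*(-0.9998 + 2.4963) = -0.5009
  grad(y) = -8.0111, v = y - alpha*grad = -0.1452
  prox(v) = soft_thresh(-0.1452, 0.0777) = -0.0675
Iteration 3: beta = 0.5, y = -0.0675 + 0.5*(-0.0675 + 0.9998) = 0.3986
  grad(y) = 2.783, v = y - alpha*grad = 0.275
  prox(v) = soft_thresh(0.275, 0.0777) = 0.1973
f(x_3) = 6*0.1973^2 - 2*0.1973 + 1.75*|0.1973| = 0.1843


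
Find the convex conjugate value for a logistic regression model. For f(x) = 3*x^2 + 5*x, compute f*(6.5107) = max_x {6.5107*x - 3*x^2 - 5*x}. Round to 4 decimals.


f*(y) = sup_x {y*x - a*x^2 - b*x} = sup_x {(y-b)*x - a*x^2}
FOC: (y - b) - 2a*x = 0 => x* = (y - b)/(2a)
x* = (6.5107 - 5)/(2*3) = 0.2518
f*(6.5107) = (y-b)^2/(4a) = (6.5107 - 5)^2/(4*3)
= 2.2822/12 = 0.1902


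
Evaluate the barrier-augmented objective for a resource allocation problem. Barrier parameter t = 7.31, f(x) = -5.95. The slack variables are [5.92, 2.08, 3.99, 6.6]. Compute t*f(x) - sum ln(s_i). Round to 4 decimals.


Step 1: Compute log-barrier.
ln values: [1.7783, 0.7324, 1.3838, 1.8871]
phi = -(1.7783 + 0.7324 + 1.3838 + 1.8871) = -5.7816
Step 2: Compute augmented objective.
t*f(x) = 7.31*-5.95 = -43.4945
Total = -43.4945 - 5.7816 = -49.2761


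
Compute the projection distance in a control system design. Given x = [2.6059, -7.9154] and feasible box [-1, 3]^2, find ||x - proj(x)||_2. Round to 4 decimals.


Project each component onto [-1, 3].
clip(2.6059) = 2.6059, clip(-7.9154) = -1.0
Projection = [2.6059, -1.0]
Squared diffs: [0.0, 47.8228]
Distance = sqrt(47.8228) = 6.9154


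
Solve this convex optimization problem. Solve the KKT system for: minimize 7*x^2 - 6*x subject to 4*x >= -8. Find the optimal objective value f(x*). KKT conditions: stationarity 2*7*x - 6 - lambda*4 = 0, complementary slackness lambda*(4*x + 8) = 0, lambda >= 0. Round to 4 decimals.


Step 1: Try lambda = 0 (constraint inactive).
Stationarity: 2*7*x - 6 = 0
x* = 6/(2*7) = 3/7 = 0.4286 (rounded; the exact value 3/7 is used below)
Check constraint: 4*0.4286 = 1.7144 >= -8 -- satisfied.
Step 2: Compute optimal value.
f(x*) = 7*(3/7)^2 - 6*(3/7) = -1.2857


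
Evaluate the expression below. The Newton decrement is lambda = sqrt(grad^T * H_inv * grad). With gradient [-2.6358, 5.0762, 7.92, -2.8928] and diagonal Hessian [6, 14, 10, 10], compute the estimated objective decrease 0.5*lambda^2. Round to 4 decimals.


Step 1: H is diagonal, so H^(-1) * g = [-0.4393, 0.3626, 0.792, -0.2893].
Step 2: g^T H^(-1) g = sum_i g_i^2 / H_ii
  = (-2.6358)^2/6 + (5.0762)^2/14 + (7.92)^2/10 + (-2.8928)^2/10
  = 1.1579 + 1.8406 + 6.2726 + 0.8368 = 10.1079
Step 3: Objective decrease = 0.5 * g^T H^(-1) g = 5.054


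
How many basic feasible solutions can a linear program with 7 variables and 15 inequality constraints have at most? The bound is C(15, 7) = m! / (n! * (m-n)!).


Each vertex corresponds to some choice of n active constraints out of m, so the number of vertices is at most C(m, n) = m! / (n!(m-n)!).
m = 15, n = 7
Numerator: 15 * 14 * 13 * 12 * 11 * 10 * 9
Denominator: 7! = 5040
C(15, 7) = 6435


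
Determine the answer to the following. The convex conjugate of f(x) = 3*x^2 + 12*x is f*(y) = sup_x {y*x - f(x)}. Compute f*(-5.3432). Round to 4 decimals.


f*(y) = sup_x {y*x - a*x^2 - b*x} = sup_x {(y-b)*x - a*x^2}
FOC: (y - b) - 2a*x = 0 => x* = (y - b)/(2a)
x* = (-5.3432 - 12)/(2*3) = -2.8905
f*(-5.3432) = (y-b)^2/(4a) = (-5.3432 - 12)^2/(4*3)
= 300.7866/12 = 25.0655


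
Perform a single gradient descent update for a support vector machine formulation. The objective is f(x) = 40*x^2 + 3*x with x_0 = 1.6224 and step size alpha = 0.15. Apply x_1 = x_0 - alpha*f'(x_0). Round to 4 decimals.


We compute the gradient at x_0 and apply the update.
f'(x) = 80*x + 3
f'(1.6224) = 80*1.6224 + 3 = 132.792
x_1 = 1.6224 - 0.15*132.792 = -18.2964


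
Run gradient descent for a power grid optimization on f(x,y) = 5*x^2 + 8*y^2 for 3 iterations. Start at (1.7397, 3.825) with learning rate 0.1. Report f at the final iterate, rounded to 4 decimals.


Gradient descent on f(x,y) = 5*x^2 + 8*y^2.
Starting point: (1.7397, 3.825), alpha = 0.1
Step 1: grad_x = 2*5*1.7397 = 17.397, grad_y = 2*8*3.825 = 61.2
  x_1 = 1.7397 - 0.1*17.397 = 0.0
  y_1 = 3.825 - 0.1*61.2 = -2.295
Step 2: grad_x = 2*5*0.0 = 0.0, grad_y = 2*8*-2.295 = -36.72
  x_2 = 0.0 - 0.1*0.0 = 0.0
  y_2 = -2.295 - 0.1*-36.72 = 1.377
Step 3: grad_x = 2*5*0.0 = 0.0, grad_y = 2*8*1.377 = 22.032
  x_3 = 0.0 - 0.1*0.0 = 0.0
  y_3 = 1.377 - 0.1*22.032 = -0.8262
f(0.0, -0.8262) = 5*0.0^2 + 8*(-0.8262)^2 = 5.4609


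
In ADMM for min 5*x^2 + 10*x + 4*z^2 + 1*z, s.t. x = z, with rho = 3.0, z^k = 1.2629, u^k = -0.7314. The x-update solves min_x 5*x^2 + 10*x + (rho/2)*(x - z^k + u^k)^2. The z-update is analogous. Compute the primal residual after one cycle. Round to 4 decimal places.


ADMM iteration with rho = 3.0, z^k = 1.2629, u^k = -0.7314
Step 1: x-update.
Minimize 5*x^2 + 10*x + (3.0/2)*(x - 1.2629 - 0.7314)^2
FOC: (2*5 + 3.0)*x = -10 + 3.0*(1.2629 + 0.7314)
x^{k+1} = -0.309
Step 2: z-update.
Minimize 4*z^2 + 1*z + (3.0/2)*(-0.309 - z - 0.7314)^2
FOC: (2*4 + 3.0)*z = -1 + 3.0*(-0.309 - 0.7314)
z^{k+1} = -0.3747
Step 3: u-update.
u^{k+1} = -0.7314 - 0.309 + 0.3747 = -0.6658
Step 4: Primal residual = |-0.309 + 0.3747| = 0.0656


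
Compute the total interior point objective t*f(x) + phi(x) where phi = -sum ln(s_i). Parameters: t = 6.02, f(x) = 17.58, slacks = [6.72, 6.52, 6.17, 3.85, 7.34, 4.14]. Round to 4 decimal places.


Step 1: Compute log-barrier.
ln values: [1.9051, 1.8749, 1.8197, 1.3481, 1.9933, 1.4207]
phi = -(1.9051 + 1.8749 + 1.8197 + 1.3481 + 1.9933 + 1.4207) = -10.3618
Step 2: Compute augmented objective.
t*f(x) = 6.02*17.58 = 105.8316
Total = 105.8316 - 10.3618 = 95.4698


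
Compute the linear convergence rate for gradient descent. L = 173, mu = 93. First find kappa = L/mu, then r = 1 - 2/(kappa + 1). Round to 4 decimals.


Step 1: Compute the condition number.
kappa = L/mu = 173/93 = 1.8602
Step 2: Compute the convergence rate.
r = 1 - 2/(kappa + 1) = 1 - 2*mu/(L + mu) = (L - mu)/(L + mu) = 80/266 = 0.3008


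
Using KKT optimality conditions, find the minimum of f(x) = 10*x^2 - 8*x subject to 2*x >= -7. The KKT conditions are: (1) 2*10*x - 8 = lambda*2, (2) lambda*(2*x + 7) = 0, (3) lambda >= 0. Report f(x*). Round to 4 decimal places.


Step 1: Try lambda = 0 (constraint inactive).
Stationarity: 2*10*x - 8 = 0
x* = 8/(2*10) = 0.4
Check constraint: 2*0.4 = 0.8 >= -7 -- satisfied.
Step 2: Compute optimal value.
f(x*) = 10*0.4^2 - 8*0.4 = -1.6


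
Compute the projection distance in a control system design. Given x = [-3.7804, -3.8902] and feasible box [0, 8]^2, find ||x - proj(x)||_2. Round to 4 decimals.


Project each component onto [0, 8].
clip(-3.7804) = 0.0, clip(-3.8902) = 0.0
Projection = [0.0, 0.0]
Squared diffs: [14.2914, 15.1337]
Distance = sqrt(29.4251) = 5.4245


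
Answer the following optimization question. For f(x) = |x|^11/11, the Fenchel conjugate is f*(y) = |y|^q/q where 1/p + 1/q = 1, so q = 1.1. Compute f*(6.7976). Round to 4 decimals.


The conjugate exponent q satisfies 1/p + 1/q = 1.
p = 11, so q = 11/(11 - 1) = 1.1
|y|^q = 6.7976^1.1 = 8.2336
f*(6.7976) = 8.2336 / 1.1 = 7.4851


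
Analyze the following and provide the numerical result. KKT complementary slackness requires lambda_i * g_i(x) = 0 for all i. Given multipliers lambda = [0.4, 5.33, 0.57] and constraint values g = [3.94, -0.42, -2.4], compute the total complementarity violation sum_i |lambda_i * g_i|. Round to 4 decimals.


KKT complementary slackness check:
lambda_1 * g_1 = 0.4 * 3.94 = 1.576
lambda_2 * g_2 = 5.33 * -0.42 = -2.2386
lambda_3 * g_3 = 0.57 * -2.4 = -1.368
Total violation = 1.576 + 2.2386 + 1.368 = 5.1826


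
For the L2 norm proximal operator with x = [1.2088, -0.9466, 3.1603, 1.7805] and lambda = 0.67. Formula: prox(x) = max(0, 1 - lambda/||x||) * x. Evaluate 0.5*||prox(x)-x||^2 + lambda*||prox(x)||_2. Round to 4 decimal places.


Step 1: Compute ||x||.
||x|| = 3.9389
Step 2: Compute scaling factor.
scale = max(0, 1 - 0.67/3.9389) = 0.8299
Step 3: prox(x) = [1.0032, -0.7856, 2.6227, 1.4776]
||prox(x)|| = 3.2689
Step 4: Proximal objective.
0.5*||prox-x||^2 = 0.2245
lambda*||prox|| = 2.1902
Total = 2.4146


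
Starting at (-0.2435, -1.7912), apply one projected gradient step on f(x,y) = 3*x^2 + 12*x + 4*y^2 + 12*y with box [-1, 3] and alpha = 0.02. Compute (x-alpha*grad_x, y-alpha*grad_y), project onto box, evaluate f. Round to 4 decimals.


Step 1: Compute gradient at (-0.2435, -1.7912).
grad_x = 2*3*-0.2435 + 12 = 10.539
grad_y = 2*4*-1.7912 + 12 = -2.3296
Step 2: Gradient step.
x_raw = -0.2435 - 0.02*10.539 = -0.4543
y_raw = -1.7912 - 0.02*-2.3296 = -1.7446
Step 3: Project onto [-1, 3].
x_proj = clip(-0.4543) = -0.4543
y_proj = clip(-1.7446) = -1.0
Step 4: Evaluate f.
f(-0.4543, -1.0) = -12.8322


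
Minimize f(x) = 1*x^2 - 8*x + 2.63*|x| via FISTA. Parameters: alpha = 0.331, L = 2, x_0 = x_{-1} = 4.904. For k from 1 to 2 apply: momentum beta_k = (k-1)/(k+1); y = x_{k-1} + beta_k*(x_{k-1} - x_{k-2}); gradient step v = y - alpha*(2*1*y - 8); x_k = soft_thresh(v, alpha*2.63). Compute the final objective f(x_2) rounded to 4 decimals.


FISTA on f(x) = 1*x^2 - 8*x + 2.63*|x|
L = 2, alpha = 0.331
Iteration 1: beta = 0.0, y = 4.904 + 0.0*(4.904 - 4.904) = 4.904
  grad(y) = 1.808, v = y - alpha*grad = 4.3056
  prox(v) = soft_thresh(4.3056, 0.8705) = 3.435
Iteration 2: beta = 0.3333, y = 3.435 + 0.3333*(3.435 - 4.904) = 2.9454
  grad(y) = -2.1093, v = y - alpha*grad = 3.6435
  prox(v) = soft_thresh(3.6435, 0.8705) = 2.773
f(x_2) = 1*2.773^2 - 8*2.773 + 2.63*|2.773| = -7.2015


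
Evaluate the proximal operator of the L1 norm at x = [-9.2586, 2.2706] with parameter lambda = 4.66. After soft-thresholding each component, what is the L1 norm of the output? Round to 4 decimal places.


Soft-thresholding with lambda = 4.66:
prox(-9.2586) = sign(-9.2586)*max(|-9.2586| - 4.66, 0) = -4.5986
prox(2.2706) = sign(2.2706)*max(|2.2706| - 4.66, 0) = 0.0
prox(x) = [-4.5986, 0.0]
||prox(x)||_1 = 4.5986 + 0.0 = 4.5986


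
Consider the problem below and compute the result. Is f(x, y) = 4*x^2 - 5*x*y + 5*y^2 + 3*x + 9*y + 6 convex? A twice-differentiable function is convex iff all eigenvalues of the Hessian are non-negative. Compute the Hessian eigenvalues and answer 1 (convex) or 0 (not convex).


The Hessian of f(x,y) = 4*x^2 - 5*x*y + 5*y^2 + 3*x + 9*y + 6 is:
H = [[8, -5], [-5, 10]]
Trace = 8 + 10 = 18
Determinant = 8*10 - (-5)^2 = 55
Discriminant = (18)^2 - 4*55 = 104.0
Eigenvalues: lambda_1 = 3.901, lambda_2 = 14.099
The function is convex.

1


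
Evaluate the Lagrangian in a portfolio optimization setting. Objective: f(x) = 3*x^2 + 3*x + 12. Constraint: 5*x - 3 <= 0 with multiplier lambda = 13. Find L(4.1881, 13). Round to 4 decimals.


Step 1: Evaluate f(x).
f(4.1881) = 3*4.1881^2 + 3*4.1881 + 12 = 77.1848
Step 2: Evaluate g(x).
g(4.1881) = 5*4.1881 - 3 = 17.9405
Step 3: Compute Lagrangian.
L = 77.1848 + 13*17.9405 = 310.4113


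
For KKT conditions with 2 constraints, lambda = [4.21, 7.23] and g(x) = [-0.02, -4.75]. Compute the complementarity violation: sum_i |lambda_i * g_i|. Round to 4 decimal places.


KKT complementary slackness check:
lambda_1 * g_1 = 4.21 * -0.02 = -0.0842
lambda_2 * g_2 = 7.23 * -4.75 = -34.3425
Total violation = 0.0842 + 34.3425 = 34.4267


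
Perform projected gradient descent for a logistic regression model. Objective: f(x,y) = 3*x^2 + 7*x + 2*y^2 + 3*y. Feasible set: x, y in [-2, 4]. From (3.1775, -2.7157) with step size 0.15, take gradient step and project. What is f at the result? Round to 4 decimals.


Step 1: Compute gradient at (3.1775, -2.7157).
grad_x = 2*3*3.1775 + 7 = 26.065
grad_y = 2*2*-2.7157 + 3 = -7.8628
Step 2: Gradient step.
x_raw = 3.1775 - 0.15*26.065 = -0.7323
y_raw = -2.7157 - 0.15*-7.8628 = -1.5363
Step 3: Project onto [-2, 4].
x_proj = clip(-0.7323) = -0.7323
y_proj = clip(-1.5363) = -1.5363
Step 4: Evaluate f.
f(-0.7323, -1.5363) = -3.4057


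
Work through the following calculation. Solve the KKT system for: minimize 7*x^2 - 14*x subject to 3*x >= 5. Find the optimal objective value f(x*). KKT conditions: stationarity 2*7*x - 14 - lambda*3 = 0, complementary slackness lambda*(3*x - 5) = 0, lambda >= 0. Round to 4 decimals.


Step 1: Try lambda = 0 (constraint inactive).
x_unc = 14/(2*7) = 1.0
Check: 3*1.0 = 3.0 < 5 -- violated!
Step 2: Constraint must be active: 3*x = 5
x* = 5/3 = 1.6667 (rounded; the exact value 5/3 is used below)
lambda = (2*7*(5/3) - 14)/3 = 3.1111
Step 3: Compute optimal value.
f(x*) = 7*(5/3)^2 - 14*(5/3) = -3.8889


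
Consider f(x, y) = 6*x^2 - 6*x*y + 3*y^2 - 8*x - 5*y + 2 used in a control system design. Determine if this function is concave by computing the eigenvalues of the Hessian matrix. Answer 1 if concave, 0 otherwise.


The Hessian of f(x,y) = 6*x^2 - 6*x*y + 3*y^2 - 8*x - 5*y + 2 is:
H = [[12, -6], [-6, 6]]
Trace = 12 + 6 = 18
Determinant = 12*6 - (-6)^2 = 36
Discriminant = (18)^2 - 4*36 = 180.0
Eigenvalues: lambda_1 = 2.2918, lambda_2 = 15.7082
The function is not concave.

0


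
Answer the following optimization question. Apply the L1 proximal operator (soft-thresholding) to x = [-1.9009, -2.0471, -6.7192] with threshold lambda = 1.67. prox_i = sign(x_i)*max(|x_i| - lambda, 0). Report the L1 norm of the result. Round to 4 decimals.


Soft-thresholding with lambda = 1.67:
prox(-1.9009) = sign(-1.9009)*max(|-1.9009| - 1.67, 0) = -0.2309
prox(-2.0471) = sign(-2.0471)*max(|-2.0471| - 1.67, 0) = -0.3771
prox(-6.7192) = sign(-6.7192)*max(|-6.7192| - 1.67, 0) = -5.0492
prox(x) = [-0.2309, -0.3771, -5.0492]
||prox(x)||_1 = 0.2309 + 0.3771 + 5.0492 = 5.6572


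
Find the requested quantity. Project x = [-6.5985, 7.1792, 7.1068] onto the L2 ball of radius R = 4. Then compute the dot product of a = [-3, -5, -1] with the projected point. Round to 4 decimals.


Step 1: Compute ||x|| (intermediates to 6 decimals).
||x|| = sqrt((-6.5985)^2 + 7.1792^2 + 7.1068^2) = 12.065974
Step 2: Project.
Since ||x|| > R, scale = R/||x|| = 4/12.065974 = 0.331511, proj(x) = scale * x
proj(x) = [-2.187475, 2.379984, 2.355982]
Step 3: Dot product.
a^T * proj(x) = -3*(-2.187475) - 5*2.379984 - 1*2.355982 = -7.6935


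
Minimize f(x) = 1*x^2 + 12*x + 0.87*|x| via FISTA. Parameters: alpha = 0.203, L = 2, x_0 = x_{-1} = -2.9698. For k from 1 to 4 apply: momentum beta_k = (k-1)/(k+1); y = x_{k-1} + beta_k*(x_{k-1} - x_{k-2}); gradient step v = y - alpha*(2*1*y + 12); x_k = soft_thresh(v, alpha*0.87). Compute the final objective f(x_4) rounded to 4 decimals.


FISTA on f(x) = 1*x^2 + 12*x + 0.87*|x|
L = 2, alpha = 0.203
Iteration 1: beta = 0.0, y = -2.9698 + 0.0*(-2.9698 + 2.9698) = -2.9698
  grad(y) = 6.0604, v = y - alpha*grad = -4.2001
  prox(v) = soft_thresh(-4.2001, 0.1766) = -4.0235
Iteration 2: beta = 0.3333, y = -4.0235 + 0.3333*(-4.0235 + 2.9698) = -4.3747
  grad(y) = 3.2507, v = y - alpha*grad = -5.0346
  prox(v) = soft_thresh(-5.0346, 0.1766) = -4.8579
Iteration 3: beta = 0.5, y = -4.8579 + 0.5*(-4.8579 + 4.0235) = -5.2752
  grad(y) = 1.4496, v = y - alpha*grad = -5.5695
  prox(v) = soft_thresh(-5.5695, 0.1766) = -5.3929
Iteration 4: beta = 0.6, y = -5.3929 + 0.6*(-5.3929 + 4.8579) = -5.7138
  grad(y) = 0.5724, v = y - alpha*grad = -5.83
  prox(v) = soft_thresh(-5.83, 0.1766) = -5.6534
f(x_4) = 1*(-5.6534)^2 + 12*(-5.6534) + 0.87*|-5.6534| = -30.9614


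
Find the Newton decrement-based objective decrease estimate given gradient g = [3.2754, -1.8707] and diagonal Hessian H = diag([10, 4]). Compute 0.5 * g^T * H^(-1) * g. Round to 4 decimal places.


Step 1: H is diagonal, so H^(-1) * g = [0.3275, -0.4677].
Step 2: g^T H^(-1) g = sum_i g_i^2 / H_ii
  = (3.2754)^2/10 + (-1.8707)^2/4
  = 1.0728 + 0.8749 = 1.9477
Step 3: Objective decrease = 0.5 * g^T H^(-1) g = 0.9739


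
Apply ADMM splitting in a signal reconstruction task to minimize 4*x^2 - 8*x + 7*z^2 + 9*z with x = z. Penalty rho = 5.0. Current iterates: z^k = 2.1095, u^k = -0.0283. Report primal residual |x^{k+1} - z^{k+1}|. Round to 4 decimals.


ADMM iteration with rho = 5.0, z^k = 2.1095, u^k = -0.0283
Step 1: x-update.
Minimize 4*x^2 - 8*x + (5.0/2)*(x - 2.1095 - 0.0283)^2
FOC: (2*4 + 5.0)*x = 8 + 5.0*(2.1095 + 0.0283)
x^{k+1} = 1.4376
Step 2: z-update.
Minimize 7*z^2 + 9*z + (5.0/2)*(1.4376 - z - 0.0283)^2
FOC: (2*7 + 5.0)*z = -9 + 5.0*(1.4376 - 0.0283)
z^{k+1} = -0.1028
Step 3: u-update.
u^{k+1} = -0.0283 + 1.4376 + 0.1028 = 1.5121
Step 4: Primal residual = |1.4376 + 0.1028| = 1.5404


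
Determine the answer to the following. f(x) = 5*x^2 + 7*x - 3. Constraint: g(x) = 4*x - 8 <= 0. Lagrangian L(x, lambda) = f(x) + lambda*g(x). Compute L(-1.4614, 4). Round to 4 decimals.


Step 1: Evaluate f(x).
f(-1.4614) = 5*(-1.4614)^2 + 7*(-1.4614) - 3 = -2.5514
Step 2: Evaluate g(x).
g(-1.4614) = 4*-1.4614 - 8 = -13.8456
Step 3: Compute Lagrangian.
L = -2.5514 + 4*-13.8456 = -57.9338


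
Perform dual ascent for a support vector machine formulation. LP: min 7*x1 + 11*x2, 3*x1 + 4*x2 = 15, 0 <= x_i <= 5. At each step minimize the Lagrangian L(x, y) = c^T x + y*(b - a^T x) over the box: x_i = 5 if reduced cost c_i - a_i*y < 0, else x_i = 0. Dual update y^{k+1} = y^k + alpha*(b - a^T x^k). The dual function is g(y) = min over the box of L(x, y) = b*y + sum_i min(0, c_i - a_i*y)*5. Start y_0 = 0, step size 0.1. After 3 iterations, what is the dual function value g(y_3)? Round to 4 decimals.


Dual ascent for LP: min 7*x1 + 11*x2, 3*x1 + 4*x2 = 15, 0 <= x_i <= 5
Step 1: y^k = 0.0, reduced costs: (7.0, 11.0)
  x^k = (0.0, 0.0), subgradient = b - a^T x = 15.0
  y^{k+1} = 0.0 + 0.1*15.0 = 1.5
Step 2: y^k = 1.5, reduced costs: (2.5, 5.0)
  x^k = (0.0, 0.0), subgradient = b - a^T x = 15.0
  y^{k+1} = 1.5 + 0.1*15.0 = 3.0
Step 3: y^k = 3.0, reduced costs: (-2.0, -1.0)
  x^k = (5.0, 5.0), subgradient = b - a^T x = -20.0
  y^{k+1} = 3.0 + 0.1*-20.0 = 1.0
Dual objective at y_3 = 1.0: reduced costs (4.0, 7.0), box minimizer x = (0.0, 0.0)
g(y_3) = b*y + (c1 - a1*y)*x1 + (c2 - a2*y)*x2 = 15*1.0 + 4.0*0.0 + 7.0*0.0 = 15.0 + 0.0 + 0.0 = 15.0


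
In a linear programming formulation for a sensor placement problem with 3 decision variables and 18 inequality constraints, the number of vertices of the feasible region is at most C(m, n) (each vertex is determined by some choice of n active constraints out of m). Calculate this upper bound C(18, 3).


Each vertex corresponds to some choice of n active constraints out of m, so the number of vertices is at most C(m, n) = m! / (n!(m-n)!).
m = 18, n = 3
Numerator: 18 * 17 * 16
Denominator: 3! = 6
C(18, 3) = 816


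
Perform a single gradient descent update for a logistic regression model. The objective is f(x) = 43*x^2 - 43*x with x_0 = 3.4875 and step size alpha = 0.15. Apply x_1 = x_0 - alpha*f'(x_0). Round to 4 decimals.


We compute the gradient at x_0 and apply the update.
f'(x) = 86*x - 43
f'(3.4875) = 86*3.4875 - 43 = 256.925
x_1 = 3.4875 - 0.15*256.925 = -35.0513


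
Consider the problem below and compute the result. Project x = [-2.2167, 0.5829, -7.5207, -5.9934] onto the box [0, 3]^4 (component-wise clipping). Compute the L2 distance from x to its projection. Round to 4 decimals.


Project each component onto [0, 3].
clip(-2.2167) = 0.0, clip(0.5829) = 0.5829, clip(-7.5207) = 0.0, clip(-5.9934) = 0.0
Projection = [0.0, 0.5829, 0.0, 0.0]
Squared diffs: [4.9138, 0.0, 56.5609, 35.9208]
Distance = sqrt(97.3955) = 9.8689


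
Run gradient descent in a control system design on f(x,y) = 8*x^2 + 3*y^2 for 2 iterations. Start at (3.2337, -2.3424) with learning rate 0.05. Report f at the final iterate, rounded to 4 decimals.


Gradient descent on f(x,y) = 8*x^2 + 3*y^2.
Starting point: (3.2337, -2.3424), alpha = 0.05
Step 1: grad_x = 2*8*3.2337 = 51.7392, grad_y = 2*3*-2.3424 = -14.0544
  x_1 = 3.2337 - 0.05*51.7392 = 0.6467
  y_1 = -2.3424 - 0.05*-14.0544 = -1.6397
Step 2: grad_x = 2*8*0.6467 = 10.3478, grad_y = 2*3*-1.6397 = -9.8381
  x_2 = 0.6467 - 0.05*10.3478 = 0.1293
  y_2 = -1.6397 - 0.05*-9.8381 = -1.1478
f(0.1293, -1.1478) = 8*0.1293^2 + 3*(-1.1478)^2 = 4.086


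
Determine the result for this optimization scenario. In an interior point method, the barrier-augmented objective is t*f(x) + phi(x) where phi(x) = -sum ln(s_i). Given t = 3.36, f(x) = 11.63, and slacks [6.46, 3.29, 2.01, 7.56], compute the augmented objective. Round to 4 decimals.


Step 1: Compute log-barrier.
ln values: [1.8656, 1.1909, 0.6981, 2.0229]
phi = -(1.8656 + 1.1909 + 0.6981 + 2.0229) = -5.7775
Step 2: Compute augmented objective.
t*f(x) = 3.36*11.63 = 39.0768
Total = 39.0768 - 5.7775 = 33.2993


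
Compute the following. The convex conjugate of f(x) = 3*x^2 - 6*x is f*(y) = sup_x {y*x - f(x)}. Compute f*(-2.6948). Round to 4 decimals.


f*(y) = sup_x {y*x - a*x^2 - b*x} = sup_x {(y-b)*x - a*x^2}
FOC: (y - b) - 2a*x = 0 => x* = (y - b)/(2a)
x* = (-2.6948 + 6)/(2*3) = 0.5509
f*(-2.6948) = (y-b)^2/(4a) = (-2.6948 + 6)^2/(4*3)
= 10.9243/12 = 0.9104


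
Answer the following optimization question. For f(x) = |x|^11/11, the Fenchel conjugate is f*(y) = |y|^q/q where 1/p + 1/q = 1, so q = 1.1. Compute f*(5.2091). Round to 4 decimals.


The conjugate exponent q satisfies 1/p + 1/q = 1.
p = 11, so q = 11/(11 - 1) = 1.1
|y|^q = 5.2091^1.1 = 6.1438
f*(5.2091) = 6.1438 / 1.1 = 5.5853


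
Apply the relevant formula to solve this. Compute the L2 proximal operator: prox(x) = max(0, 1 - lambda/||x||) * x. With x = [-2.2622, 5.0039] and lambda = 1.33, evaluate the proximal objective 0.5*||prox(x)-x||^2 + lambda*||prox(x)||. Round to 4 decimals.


Step 1: Compute ||x||.
||x|| = 5.4915
Step 2: Compute scaling factor.
scale = max(0, 1 - 1.33/5.4915) = 0.7578
Step 3: prox(x) = [-1.7143, 3.792]
||prox(x)|| = 4.1615
Step 4: Proximal objective.
0.5*||prox-x||^2 = 0.8845
lambda*||prox|| = 5.5348
Total = 6.4192


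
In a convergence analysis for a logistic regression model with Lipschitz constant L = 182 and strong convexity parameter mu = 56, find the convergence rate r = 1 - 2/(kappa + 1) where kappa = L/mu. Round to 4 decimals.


Step 1: Compute the condition number.
kappa = L/mu = 182/56 = 3.25
Step 2: Compute the convergence rate.
r = 1 - 2/(kappa + 1) = 1 - 2*mu/(L + mu) = (L - mu)/(L + mu) = 126/238 = 0.5294


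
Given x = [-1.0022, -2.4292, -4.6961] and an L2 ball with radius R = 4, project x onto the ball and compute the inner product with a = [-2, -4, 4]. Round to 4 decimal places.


Step 1: Compute ||x|| (intermediates to 6 decimals).
||x|| = sqrt((-1.0022)^2 + (-2.4292)^2 + (-4.6961)^2) = 5.381336
Step 2: Project.
Since ||x|| > R, scale = R/||x|| = 4/5.381336 = 0.74331, proj(x) = scale * x
proj(x) = [-0.744945, -1.805649, -3.490658]
Step 3: Dot product.
a^T * proj(x) = -2*(-0.744945) - 4*(-1.805649) + 4*(-3.490658) = -5.2501


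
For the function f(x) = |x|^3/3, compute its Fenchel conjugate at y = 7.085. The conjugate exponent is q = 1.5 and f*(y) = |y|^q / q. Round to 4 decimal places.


The conjugate exponent q satisfies 1/p + 1/q = 1.
p = 3, so q = 3/(3 - 1) = 1.5
|y|^q = 7.085^1.5 = 18.8586
f*(7.085) = 18.8586 / 1.5 = 12.5724


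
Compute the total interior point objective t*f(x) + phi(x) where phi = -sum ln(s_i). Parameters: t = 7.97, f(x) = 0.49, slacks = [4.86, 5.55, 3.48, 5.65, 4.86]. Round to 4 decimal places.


Step 1: Compute log-barrier.
ln values: [1.581, 1.7138, 1.247, 1.7317, 1.581]
phi = -(1.581 + 1.7138 + 1.247 + 1.7317 + 1.581) = -7.8546
Step 2: Compute augmented objective.
t*f(x) = 7.97*0.49 = 3.9053
Total = 3.9053 - 7.8546 = -3.9493


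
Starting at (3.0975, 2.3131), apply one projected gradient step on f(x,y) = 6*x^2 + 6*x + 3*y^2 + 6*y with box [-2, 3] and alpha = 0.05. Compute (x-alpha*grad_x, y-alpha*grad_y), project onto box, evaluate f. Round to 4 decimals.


Step 1: Compute gradient at (3.0975, 2.3131).
grad_x = 2*6*3.0975 + 6 = 43.17
grad_y = 2*3*2.3131 + 6 = 19.8786
Step 2: Gradient step.
x_raw = 3.0975 - 0.05*43.17 = 0.939
y_raw = 2.3131 - 0.05*19.8786 = 1.3192
Step 3: Project onto [-2, 3].
x_proj = clip(0.939) = 0.939
y_proj = clip(1.3192) = 1.3192
Step 4: Evaluate f.
f(0.939, 1.3192) = 24.06


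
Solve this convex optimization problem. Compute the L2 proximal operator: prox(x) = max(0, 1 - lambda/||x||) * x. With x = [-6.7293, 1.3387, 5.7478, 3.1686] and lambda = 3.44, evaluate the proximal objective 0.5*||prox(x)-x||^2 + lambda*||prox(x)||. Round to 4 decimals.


Step 1: Compute ||x||.
||x|| = 9.4949
Step 2: Compute scaling factor.
scale = max(0, 1 - 3.44/9.4949) = 0.6377
Step 3: prox(x) = [-4.2913, 0.8537, 3.6654, 2.0206]
||prox(x)|| = 6.0549
Step 4: Proximal objective.
0.5*||prox-x||^2 = 5.9168
lambda*||prox|| = 20.8289
Total = 26.7456


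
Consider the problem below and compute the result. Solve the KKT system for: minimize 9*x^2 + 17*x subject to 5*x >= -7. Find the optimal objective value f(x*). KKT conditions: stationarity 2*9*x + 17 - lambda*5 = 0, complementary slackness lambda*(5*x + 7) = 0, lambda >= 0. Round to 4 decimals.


Step 1: Try lambda = 0 (constraint inactive).
Stationarity: 2*9*x + 17 = 0
x* = -17/(2*9) = -17/18 = -0.9444 (rounded; the exact value -17/18 is used below)
Check constraint: 5*-0.9444 = -4.722 >= -7 -- satisfied.
Step 2: Compute optimal value.
f(x*) = 9*(-17/18)^2 + 17*(-17/18) = -8.0278


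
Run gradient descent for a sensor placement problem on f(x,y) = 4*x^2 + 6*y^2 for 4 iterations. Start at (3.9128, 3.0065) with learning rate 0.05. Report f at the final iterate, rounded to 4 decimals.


Gradient descent on f(x,y) = 4*x^2 + 6*y^2.
Starting point: (3.9128, 3.0065), alpha = 0.05
Step 1: grad_x = 2*4*3.9128 = 31.3024, grad_y = 2*6*3.0065 = 36.078
  x_1 = 3.9128 - 0.05*31.3024 = 2.3477
  y_1 = 3.0065 - 0.05*36.078 = 1.2026
Step 2: grad_x = 2*4*2.3477 = 18.7814, grad_y = 2*6*1.2026 = 14.4312
  x_2 = 2.3477 - 0.05*18.7814 = 1.4086
  y_2 = 1.2026 - 0.05*14.4312 = 0.481
Step 3: grad_x = 2*4*1.4086 = 11.2689, grad_y = 2*6*0.481 = 5.7725
  x_3 = 1.4086 - 0.05*11.2689 = 0.8452
  y_3 = 0.481 - 0.05*5.7725 = 0.1924
Step 4: grad_x = 2*4*0.8452 = 6.7613, grad_y = 2*6*0.1924 = 2.309
  x_4 = 0.8452 - 0.05*6.7613 = 0.5071
  y_4 = 0.1924 - 0.05*2.309 = 0.077
f(0.5071, 0.077) = 4*0.5071^2 + 6*0.077^2 = 1.0641


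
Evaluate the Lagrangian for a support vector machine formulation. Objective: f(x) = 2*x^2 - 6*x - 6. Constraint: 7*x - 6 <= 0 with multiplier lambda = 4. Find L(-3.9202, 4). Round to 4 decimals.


Step 1: Evaluate f(x).
f(-3.9202) = 2*(-3.9202)^2 - 6*(-3.9202) - 6 = 48.2571
Step 2: Evaluate g(x).
g(-3.9202) = 7*-3.9202 - 6 = -33.4414
Step 3: Compute Lagrangian.
L = 48.2571 + 4*-33.4414 = -85.5085


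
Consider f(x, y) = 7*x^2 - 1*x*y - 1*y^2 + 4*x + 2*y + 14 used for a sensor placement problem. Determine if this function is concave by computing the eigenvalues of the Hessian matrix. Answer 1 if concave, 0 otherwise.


The Hessian of f(x,y) = 7*x^2 - 1*x*y - 1*y^2 + 4*x + 2*y + 14 is:
H = [[14, -1], [-1, -2]]
Trace = 14 - 2 = 12
Determinant = 14*-2 - (-1)^2 = -29
Discriminant = (12)^2 - 4*-29 = 260.0
Eigenvalues: lambda_1 = -2.0623, lambda_2 = 14.0623
The function is not concave.

0


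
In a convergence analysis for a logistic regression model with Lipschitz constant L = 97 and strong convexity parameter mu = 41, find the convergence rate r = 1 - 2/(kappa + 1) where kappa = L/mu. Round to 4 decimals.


Step 1: Compute the condition number.
kappa = L/mu = 97/41 = 2.3659
Step 2: Compute the convergence rate.
r = 1 - 2/(kappa + 1) = 1 - 2*mu/(L + mu) = (L - mu)/(L + mu) = 56/138 = 0.4058


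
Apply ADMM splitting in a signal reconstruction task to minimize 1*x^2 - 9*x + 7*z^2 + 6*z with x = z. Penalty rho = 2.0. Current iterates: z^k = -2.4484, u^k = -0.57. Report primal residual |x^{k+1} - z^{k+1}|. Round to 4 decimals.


ADMM iteration with rho = 2.0, z^k = -2.4484, u^k = -0.57
Step 1: x-update.
Minimize 1*x^2 - 9*x + (2.0/2)*(x + 2.4484 - 0.57)^2
FOC: (2*1 + 2.0)*x = 9 + 2.0*(-2.4484 + 0.57)
x^{k+1} = 1.3108
Step 2: z-update.
Minimize 7*z^2 + 6*z + (2.0/2)*(1.3108 - z - 0.57)^2
FOC: (2*7 + 2.0)*z = -6 + 2.0*(1.3108 - 0.57)
z^{k+1} = -0.2824
Step 3: u-update.
u^{k+1} = -0.57 + 1.3108 + 0.2824 = 1.0232
Step 4: Primal residual = |1.3108 + 0.2824| = 1.5932


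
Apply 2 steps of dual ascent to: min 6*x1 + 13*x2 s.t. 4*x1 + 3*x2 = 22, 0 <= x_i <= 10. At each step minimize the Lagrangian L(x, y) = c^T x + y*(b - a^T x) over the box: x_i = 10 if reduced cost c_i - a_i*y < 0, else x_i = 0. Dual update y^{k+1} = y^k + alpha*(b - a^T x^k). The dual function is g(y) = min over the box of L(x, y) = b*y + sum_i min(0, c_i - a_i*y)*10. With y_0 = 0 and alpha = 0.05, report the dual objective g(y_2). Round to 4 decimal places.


Dual ascent for LP: min 6*x1 + 13*x2, 4*x1 + 3*x2 = 22, 0 <= x_i <= 10
Step 1: y^k = 0.0, reduced costs: (6.0, 13.0)
  x^k = (0.0, 0.0), subgradient = b - a^T x = 22.0
  y^{k+1} = 0.0 + 0.05*22.0 = 1.1
Step 2: y^k = 1.1, reduced costs: (1.6, 9.7)
  x^k = (0.0, 0.0), subgradient = b - a^T x = 22.0
  y^{k+1} = 1.1 + 0.05*22.0 = 2.2
Dual objective at y_2 = 2.2: reduced costs (-2.8, 6.4), box minimizer x = (10.0, 0.0)
g(y_2) = b*y + (c1 - a1*y)*x1 + (c2 - a2*y)*x2 = 22*2.2 + (-2.8)*10.0 + 6.4*0.0 = 48.4 - 28.0 + 0.0 = 20.4


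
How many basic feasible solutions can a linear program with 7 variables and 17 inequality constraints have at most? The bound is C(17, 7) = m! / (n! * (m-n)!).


Each vertex corresponds to some choice of n active constraints out of m, so the number of vertices is at most C(m, n) = m! / (n!(m-n)!).
m = 17, n = 7
Numerator: 17 * 16 * 15 * 14 * 13 * 12 * 11
Denominator: 7! = 5040
C(17, 7) = 19448


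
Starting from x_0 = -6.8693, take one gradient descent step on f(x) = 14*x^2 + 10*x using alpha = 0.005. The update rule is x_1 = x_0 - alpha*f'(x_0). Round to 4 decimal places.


We compute the gradient at x_0 and apply the update.
f'(x) = 28*x + 10
f'(-6.8693) = 28*-6.8693 + 10 = -182.3404
x_1 = -6.8693 - 0.005*-182.3404 = -5.9576


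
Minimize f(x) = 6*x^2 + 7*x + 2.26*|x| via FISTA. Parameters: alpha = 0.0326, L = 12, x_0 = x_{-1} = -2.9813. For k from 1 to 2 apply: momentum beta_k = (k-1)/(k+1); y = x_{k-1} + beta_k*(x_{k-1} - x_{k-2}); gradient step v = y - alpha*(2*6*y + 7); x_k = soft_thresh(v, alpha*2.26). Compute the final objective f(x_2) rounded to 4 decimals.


FISTA on f(x) = 6*x^2 + 7*x + 2.26*|x|
L = 12, alpha = 0.0326
Iteration 1: beta = 0.0, y = -2.9813 + 0.0*(-2.9813 + 2.9813) = -2.9813
  grad(y) = -28.7756, v = y - alpha*grad = -2.0432
  prox(v) = soft_thresh(-2.0432, 0.0737) = -1.9695
Iteration 2: beta = 0.3333, y = -1.9695 + 0.3333*(-1.9695 + 2.9813) = -1.6323
  grad(y) = -12.5874, v = y - alpha*grad = -1.2219
  prox(v) = soft_thresh(-1.2219, 0.0737) = -1.1483
f(x_2) = 6*(-1.1483)^2 + 7*(-1.1483) + 2.26*|-1.1483| = 2.4683


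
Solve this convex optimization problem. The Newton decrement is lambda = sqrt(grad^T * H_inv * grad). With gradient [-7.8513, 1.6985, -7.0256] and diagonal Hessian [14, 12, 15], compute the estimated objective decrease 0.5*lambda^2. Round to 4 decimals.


Step 1: H is diagonal, so H^(-1) * g = [-0.5608, 0.1415, -0.4684].
Step 2: g^T H^(-1) g = sum_i g_i^2 / H_ii
  = (-7.8513)^2/14 + (1.6985)^2/12 + (-7.0256)^2/15
  = 4.4031 + 0.2404 + 3.2906 = 7.9341
Step 3: Objective decrease = 0.5 * g^T H^(-1) g = 3.967


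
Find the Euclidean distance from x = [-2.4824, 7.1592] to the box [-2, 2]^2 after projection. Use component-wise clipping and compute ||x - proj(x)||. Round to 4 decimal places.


Project each component onto [-2, 2].
clip(-2.4824) = -2.0, clip(7.1592) = 2.0
Projection = [-2.0, 2.0]
Squared diffs: [0.2327, 26.6173]
Distance = sqrt(26.85) = 5.1817


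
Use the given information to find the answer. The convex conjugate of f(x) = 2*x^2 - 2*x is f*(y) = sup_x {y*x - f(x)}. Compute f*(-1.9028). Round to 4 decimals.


f*(y) = sup_x {y*x - a*x^2 - b*x} = sup_x {(y-b)*x - a*x^2}
FOC: (y - b) - 2a*x = 0 => x* = (y - b)/(2a)
x* = (-1.9028 + 2)/(2*2) = 0.0243
f*(-1.9028) = (y-b)^2/(4a) = (-1.9028 + 2)^2/(4*2)
= 0.0094/8 = 0.0012


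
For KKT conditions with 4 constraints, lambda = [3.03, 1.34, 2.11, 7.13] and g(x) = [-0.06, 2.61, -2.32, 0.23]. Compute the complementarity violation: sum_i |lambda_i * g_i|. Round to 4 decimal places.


KKT complementary slackness check:
lambda_1 * g_1 = 3.03 * -0.06 = -0.1818
lambda_2 * g_2 = 1.34 * 2.61 = 3.4974
lambda_3 * g_3 = 2.11 * -2.32 = -4.8952
lambda_4 * g_4 = 7.13 * 0.23 = 1.6399
Total violation = 0.1818 + 3.4974 + 4.8952 + 1.6399 = 10.2143


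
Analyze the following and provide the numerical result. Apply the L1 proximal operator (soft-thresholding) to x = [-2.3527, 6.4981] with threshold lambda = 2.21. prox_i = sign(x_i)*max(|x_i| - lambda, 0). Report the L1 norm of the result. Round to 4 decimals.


Soft-thresholding with lambda = 2.21:
prox(-2.3527) = sign(-2.3527)*max(|-2.3527| - 2.21, 0) = -0.1427
prox(6.4981) = sign(6.4981)*max(|6.4981| - 2.21, 0) = 4.2881
prox(x) = [-0.1427, 4.2881]
||prox(x)||_1 = 0.1427 + 4.2881 = 4.4308


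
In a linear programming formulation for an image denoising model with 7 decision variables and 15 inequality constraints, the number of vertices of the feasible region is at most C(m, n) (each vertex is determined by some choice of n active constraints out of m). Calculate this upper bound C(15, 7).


Each vertex corresponds to some choice of n active constraints out of m, so the number of vertices is at most C(m, n) = m! / (n!(m-n)!).
m = 15, n = 7
Numerator: 15 * 14 * 13 * 12 * 11 * 10 * 9
Denominator: 7! = 5040
C(15, 7) = 6435
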